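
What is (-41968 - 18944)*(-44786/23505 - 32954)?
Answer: 15728058201024/7835 ≈ 2.0074e+9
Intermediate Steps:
(-41968 - 18944)*(-44786/23505 - 32954) = -60912*(-44786*1/23505 - 32954) = -60912*(-44786/23505 - 32954) = -60912*(-774628556/23505) = 15728058201024/7835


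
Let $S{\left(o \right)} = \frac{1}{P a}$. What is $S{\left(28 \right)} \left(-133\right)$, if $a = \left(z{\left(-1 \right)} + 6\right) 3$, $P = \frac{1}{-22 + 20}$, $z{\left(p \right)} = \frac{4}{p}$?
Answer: $\frac{133}{3} \approx 44.333$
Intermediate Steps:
$P = - \frac{1}{2}$ ($P = \frac{1}{-2} = - \frac{1}{2} \approx -0.5$)
$a = 6$ ($a = \left(\frac{4}{-1} + 6\right) 3 = \left(4 \left(-1\right) + 6\right) 3 = \left(-4 + 6\right) 3 = 2 \cdot 3 = 6$)
$S{\left(o \right)} = - \frac{1}{3}$ ($S{\left(o \right)} = \frac{1}{\left(- \frac{1}{2}\right) 6} = \left(-2\right) \frac{1}{6} = - \frac{1}{3}$)
$S{\left(28 \right)} \left(-133\right) = \left(- \frac{1}{3}\right) \left(-133\right) = \frac{133}{3}$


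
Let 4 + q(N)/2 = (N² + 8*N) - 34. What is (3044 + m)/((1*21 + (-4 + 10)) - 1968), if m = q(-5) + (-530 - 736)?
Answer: -1672/1941 ≈ -0.86141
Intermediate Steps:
q(N) = -76 + 2*N² + 16*N (q(N) = -8 + 2*((N² + 8*N) - 34) = -8 + 2*(-34 + N² + 8*N) = -8 + (-68 + 2*N² + 16*N) = -76 + 2*N² + 16*N)
m = -1372 (m = (-76 + 2*(-5)² + 16*(-5)) + (-530 - 736) = (-76 + 2*25 - 80) - 1266 = (-76 + 50 - 80) - 1266 = -106 - 1266 = -1372)
(3044 + m)/((1*21 + (-4 + 10)) - 1968) = (3044 - 1372)/((1*21 + (-4 + 10)) - 1968) = 1672/((21 + 6) - 1968) = 1672/(27 - 1968) = 1672/(-1941) = 1672*(-1/1941) = -1672/1941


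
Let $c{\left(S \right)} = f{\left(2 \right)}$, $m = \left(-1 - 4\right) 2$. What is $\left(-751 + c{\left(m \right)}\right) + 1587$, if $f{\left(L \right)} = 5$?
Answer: $841$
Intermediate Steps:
$m = -10$ ($m = \left(-5\right) 2 = -10$)
$c{\left(S \right)} = 5$
$\left(-751 + c{\left(m \right)}\right) + 1587 = \left(-751 + 5\right) + 1587 = -746 + 1587 = 841$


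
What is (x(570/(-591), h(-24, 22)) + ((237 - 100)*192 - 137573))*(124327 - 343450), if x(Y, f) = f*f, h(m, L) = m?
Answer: 24255382239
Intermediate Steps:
x(Y, f) = f²
(x(570/(-591), h(-24, 22)) + ((237 - 100)*192 - 137573))*(124327 - 343450) = ((-24)² + ((237 - 100)*192 - 137573))*(124327 - 343450) = (576 + (137*192 - 137573))*(-219123) = (576 + (26304 - 137573))*(-219123) = (576 - 111269)*(-219123) = -110693*(-219123) = 24255382239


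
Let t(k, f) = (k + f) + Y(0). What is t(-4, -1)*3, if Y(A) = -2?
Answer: -21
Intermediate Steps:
t(k, f) = -2 + f + k (t(k, f) = (k + f) - 2 = (f + k) - 2 = -2 + f + k)
t(-4, -1)*3 = (-2 - 1 - 4)*3 = -7*3 = -21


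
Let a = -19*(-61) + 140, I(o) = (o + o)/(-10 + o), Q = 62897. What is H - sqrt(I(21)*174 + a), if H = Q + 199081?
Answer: 261978 - sqrt(237567)/11 ≈ 2.6193e+5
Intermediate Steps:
I(o) = 2*o/(-10 + o) (I(o) = (2*o)/(-10 + o) = 2*o/(-10 + o))
a = 1299 (a = 1159 + 140 = 1299)
H = 261978 (H = 62897 + 199081 = 261978)
H - sqrt(I(21)*174 + a) = 261978 - sqrt((2*21/(-10 + 21))*174 + 1299) = 261978 - sqrt((2*21/11)*174 + 1299) = 261978 - sqrt((2*21*(1/11))*174 + 1299) = 261978 - sqrt((42/11)*174 + 1299) = 261978 - sqrt(7308/11 + 1299) = 261978 - sqrt(21597/11) = 261978 - sqrt(237567)/11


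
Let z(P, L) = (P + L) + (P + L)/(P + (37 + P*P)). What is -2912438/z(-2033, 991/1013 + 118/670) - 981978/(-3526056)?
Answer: 1199964071118012183062203/836985609870794369436 ≈ 1433.7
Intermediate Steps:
z(P, L) = L + P + (L + P)/(37 + P + P**2) (z(P, L) = (L + P) + (L + P)/(P + (37 + P**2)) = (L + P) + (L + P)/(37 + P + P**2) = L + P + (L + P)/(37 + P + P**2))
-2912438/z(-2033, 991/1013 + 118/670) - 981978/(-3526056) = -2912438*(37 - 2033 + (-2033)**2)/((-2033)**2 + (-2033)**3 + 38*(991/1013 + 118/670) + 38*(-2033) + (991/1013 + 118/670)*(-2033) + (991/1013 + 118/670)*(-2033)**2) - 981978/(-3526056) = -2912438*(37 - 2033 + 4133089)/(4133089 - 8402569937 + 38*(991*(1/1013) + 118*(1/670)) - 77254 + (991*(1/1013) + 118*(1/670))*(-2033) + (991*(1/1013) + 118*(1/670))*4133089) - 981978*(-1/3526056) = -2912438*4131093/(4133089 - 8402569937 + 38*(991/1013 + 59/335) - 77254 + (991/1013 + 59/335)*(-2033) + (991/1013 + 59/335)*4133089) + 163663/587676 = -2912438*4131093/(4133089 - 8402569937 + 38*(391752/339355) - 77254 + (391752/339355)*(-2033) + (391752/339355)*4133089) + 163663/587676 = -2912438*4131093/(4133089 - 8402569937 + 14886576/339355 - 77254 - 796431816/339355 + 1619145881928/339355) + 163663/587676 = -2912438/((1/4131093)*(-2848459388747522/339355)) + 163663/587676 = -2912438/(-2848459388747522/1401907065015) + 163663/587676 = -2912438*(-1401907065015/2848459388747522) + 163663/587676 = 2041483704309078285/1424229694373761 + 163663/587676 = 1199964071118012183062203/836985609870794369436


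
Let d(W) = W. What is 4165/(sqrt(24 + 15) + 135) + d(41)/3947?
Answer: 105716431/3418102 - 595*sqrt(39)/2598 ≈ 29.498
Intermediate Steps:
4165/(sqrt(24 + 15) + 135) + d(41)/3947 = 4165/(sqrt(24 + 15) + 135) + 41/3947 = 4165/(sqrt(39) + 135) + 41*(1/3947) = 4165/(135 + sqrt(39)) + 41/3947 = 41/3947 + 4165/(135 + sqrt(39))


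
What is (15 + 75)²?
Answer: 8100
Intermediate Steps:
(15 + 75)² = 90² = 8100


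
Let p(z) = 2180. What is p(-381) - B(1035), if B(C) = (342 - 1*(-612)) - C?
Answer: 2261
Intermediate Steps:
B(C) = 954 - C (B(C) = (342 + 612) - C = 954 - C)
p(-381) - B(1035) = 2180 - (954 - 1*1035) = 2180 - (954 - 1035) = 2180 - 1*(-81) = 2180 + 81 = 2261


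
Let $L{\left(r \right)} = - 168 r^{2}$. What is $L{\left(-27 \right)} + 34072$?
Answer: $-88400$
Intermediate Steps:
$L{\left(-27 \right)} + 34072 = - 168 \left(-27\right)^{2} + 34072 = \left(-168\right) 729 + 34072 = -122472 + 34072 = -88400$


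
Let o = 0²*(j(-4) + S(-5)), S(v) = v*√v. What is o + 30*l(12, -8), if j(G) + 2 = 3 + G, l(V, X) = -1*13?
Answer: -390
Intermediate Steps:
l(V, X) = -13
S(v) = v^(3/2)
j(G) = 1 + G (j(G) = -2 + (3 + G) = 1 + G)
o = 0 (o = 0²*((1 - 4) + (-5)^(3/2)) = 0*(-3 - 5*I*√5) = 0)
o + 30*l(12, -8) = 0 + 30*(-13) = 0 - 390 = -390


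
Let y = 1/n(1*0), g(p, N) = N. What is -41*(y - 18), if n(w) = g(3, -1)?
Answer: 779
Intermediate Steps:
n(w) = -1
y = -1 (y = 1/(-1) = -1)
-41*(y - 18) = -41*(-1 - 18) = -41*(-19) = 779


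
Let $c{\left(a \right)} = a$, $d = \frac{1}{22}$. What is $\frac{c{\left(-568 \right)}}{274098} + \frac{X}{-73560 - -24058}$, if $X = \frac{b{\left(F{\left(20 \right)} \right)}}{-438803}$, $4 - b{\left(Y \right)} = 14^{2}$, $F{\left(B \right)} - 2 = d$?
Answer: $- \frac{3084484063756}{1488463568100597} \approx -0.0020723$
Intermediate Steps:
$d = \frac{1}{22} \approx 0.045455$
$F{\left(B \right)} = \frac{45}{22}$ ($F{\left(B \right)} = 2 + \frac{1}{22} = \frac{45}{22}$)
$b{\left(Y \right)} = -192$ ($b{\left(Y \right)} = 4 - 14^{2} = 4 - 196 = -192$)
$X = \frac{192}{438803}$ ($X = - \frac{192}{-438803} = \left(-192\right) \left(- \frac{1}{438803}\right) = \frac{192}{438803} \approx 0.00043755$)
$\frac{c{\left(-568 \right)}}{274098} + \frac{X}{-73560 - -24058} = - \frac{568}{274098} + \frac{192}{438803 \left(-73560 - -24058\right)} = \left(-568\right) \frac{1}{274098} + \frac{192}{438803 \left(-73560 + 24058\right)} = - \frac{284}{137049} + \frac{192}{438803 \left(-49502\right)} = - \frac{284}{137049} + \frac{192}{438803} \left(- \frac{1}{49502}\right) = - \frac{284}{137049} - \frac{96}{10860813053} = - \frac{3084484063756}{1488463568100597}$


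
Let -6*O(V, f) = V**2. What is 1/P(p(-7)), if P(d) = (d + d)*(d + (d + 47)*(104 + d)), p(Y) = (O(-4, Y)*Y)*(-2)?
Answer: -27/1223936 ≈ -2.2060e-5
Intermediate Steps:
O(V, f) = -V**2/6
p(Y) = 16*Y/3 (p(Y) = ((-1/6*(-4)**2)*Y)*(-2) = ((-1/6*16)*Y)*(-2) = -8*Y/3*(-2) = 16*Y/3)
P(d) = 2*d*(d + (47 + d)*(104 + d)) (P(d) = (2*d)*(d + (47 + d)*(104 + d)) = 2*d*(d + (47 + d)*(104 + d)))
1/P(p(-7)) = 1/(2*((16/3)*(-7))*(4888 + ((16/3)*(-7))**2 + 152*((16/3)*(-7)))) = 1/(2*(-112/3)*(4888 + (-112/3)**2 + 152*(-112/3))) = 1/(2*(-112/3)*(4888 + 12544/9 - 17024/3)) = 1/(2*(-112/3)*(5464/9)) = 1/(-1223936/27) = -27/1223936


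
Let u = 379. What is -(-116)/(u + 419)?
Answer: 58/399 ≈ 0.14536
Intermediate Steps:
-(-116)/(u + 419) = -(-116)/(379 + 419) = -(-116)/798 = -1*(-58/399) = 58/399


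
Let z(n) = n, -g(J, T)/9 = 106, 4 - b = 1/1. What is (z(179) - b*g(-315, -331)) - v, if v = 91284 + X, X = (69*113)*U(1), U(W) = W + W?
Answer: -103837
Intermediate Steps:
b = 3 (b = 4 - 1/1 = 4 - 1*1 = 4 - 1 = 3)
g(J, T) = -954 (g(J, T) = -9*106 = -954)
U(W) = 2*W
X = 15594 (X = (69*113)*(2*1) = 7797*2 = 15594)
v = 106878 (v = 91284 + 15594 = 106878)
(z(179) - b*g(-315, -331)) - v = (179 - 3*(-954)) - 1*106878 = (179 - 1*(-2862)) - 106878 = (179 + 2862) - 106878 = 3041 - 106878 = -103837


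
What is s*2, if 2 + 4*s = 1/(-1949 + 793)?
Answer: -2313/2312 ≈ -1.0004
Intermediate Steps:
s = -2313/4624 (s = -½ + 1/(4*(-1949 + 793)) = -½ + (¼)/(-1156) = -½ + (¼)*(-1/1156) = -½ - 1/4624 = -2313/4624 ≈ -0.50022)
s*2 = -2313/4624*2 = -2313/2312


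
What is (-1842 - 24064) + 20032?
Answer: -5874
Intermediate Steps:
(-1842 - 24064) + 20032 = -25906 + 20032 = -5874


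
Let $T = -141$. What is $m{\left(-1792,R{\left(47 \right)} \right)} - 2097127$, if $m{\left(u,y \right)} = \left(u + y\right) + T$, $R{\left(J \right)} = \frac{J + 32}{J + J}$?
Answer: $- \frac{197311561}{94} \approx -2.0991 \cdot 10^{6}$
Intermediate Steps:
$R{\left(J \right)} = \frac{32 + J}{2 J}$
$m{\left(u,y \right)} = -141 + u + y$ ($m{\left(u,y \right)} = \left(u + y\right) - 141 = -141 + u + y$)
$m{\left(-1792,R{\left(47 \right)} \right)} - 2097127 = \left(-141 - 1792 + \frac{32 + 47}{2 \cdot 47}\right) - 2097127 = \left(-141 - 1792 + \frac{1}{2} \cdot \frac{1}{47} \cdot 79\right) - 2097127 = \left(-141 - 1792 + \frac{79}{94}\right) - 2097127 = - \frac{181623}{94} - 2097127 = - \frac{197311561}{94}$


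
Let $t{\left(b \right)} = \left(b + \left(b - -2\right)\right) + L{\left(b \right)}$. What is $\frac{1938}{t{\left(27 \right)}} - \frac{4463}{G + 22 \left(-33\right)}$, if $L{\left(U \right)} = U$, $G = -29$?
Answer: $\frac{1833619}{62665} \approx 29.261$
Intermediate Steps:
$t{\left(b \right)} = 2 + 3 b$ ($t{\left(b \right)} = \left(b + \left(b - -2\right)\right) + b = \left(b + \left(b + 2\right)\right) + b = \left(b + \left(2 + b\right)\right) + b = \left(2 + 2 b\right) + b = 2 + 3 b$)
$\frac{1938}{t{\left(27 \right)}} - \frac{4463}{G + 22 \left(-33\right)} = \frac{1938}{2 + 3 \cdot 27} - \frac{4463}{-29 + 22 \left(-33\right)} = \frac{1938}{2 + 81} - \frac{4463}{-29 - 726} = \frac{1938}{83} - \frac{4463}{-755} = 1938 \cdot \frac{1}{83} - - \frac{4463}{755} = \frac{1938}{83} + \frac{4463}{755} = \frac{1833619}{62665}$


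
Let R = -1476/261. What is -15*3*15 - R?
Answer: -19411/29 ≈ -669.34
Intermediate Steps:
R = -164/29 (R = -1476*1/261 = -164/29 ≈ -5.6552)
-15*3*15 - R = -15*3*15 - 1*(-164/29) = -45*15 + 164/29 = -675 + 164/29 = -19411/29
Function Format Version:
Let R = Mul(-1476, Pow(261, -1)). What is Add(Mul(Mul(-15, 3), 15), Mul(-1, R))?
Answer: Rational(-19411, 29) ≈ -669.34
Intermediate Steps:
R = Rational(-164, 29) (R = Mul(-1476, Rational(1, 261)) = Rational(-164, 29) ≈ -5.6552)
Add(Mul(Mul(-15, 3), 15), Mul(-1, R)) = Add(Mul(Mul(-15, 3), 15), Mul(-1, Rational(-164, 29))) = Add(Mul(-45, 15), Rational(164, 29)) = Add(-675, Rational(164, 29)) = Rational(-19411, 29)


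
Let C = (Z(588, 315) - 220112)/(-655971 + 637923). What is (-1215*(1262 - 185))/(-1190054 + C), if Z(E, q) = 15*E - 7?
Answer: 32396160/29462117 ≈ 1.0996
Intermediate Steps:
Z(E, q) = -7 + 15*E
C = 70433/6016 (C = ((-7 + 15*588) - 220112)/(-655971 + 637923) = ((-7 + 8820) - 220112)/(-18048) = (8813 - 220112)*(-1/18048) = -211299*(-1/18048) = 70433/6016 ≈ 11.708)
(-1215*(1262 - 185))/(-1190054 + C) = (-1215*(1262 - 185))/(-1190054 + 70433/6016) = (-1215*1077)/(-7159294431/6016) = -1308555*(-6016/7159294431) = 32396160/29462117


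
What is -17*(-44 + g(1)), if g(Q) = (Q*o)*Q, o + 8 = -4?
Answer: 952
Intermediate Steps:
o = -12 (o = -8 - 4 = -12)
g(Q) = -12*Q**2 (g(Q) = (Q*(-12))*Q = (-12*Q)*Q = -12*Q**2)
-17*(-44 + g(1)) = -17*(-44 - 12*1**2) = -17*(-44 - 12*1) = -17*(-44 - 12) = -17*(-56) = 952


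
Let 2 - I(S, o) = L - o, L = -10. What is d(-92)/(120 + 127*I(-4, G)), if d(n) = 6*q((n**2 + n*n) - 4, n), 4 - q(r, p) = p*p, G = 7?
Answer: -50760/2533 ≈ -20.039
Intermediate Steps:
q(r, p) = 4 - p**2 (q(r, p) = 4 - p*p = 4 - p**2)
I(S, o) = 12 + o (I(S, o) = 2 - (-10 - o) = 2 + (10 + o) = 12 + o)
d(n) = 24 - 6*n**2 (d(n) = 6*(4 - n**2) = 24 - 6*n**2)
d(-92)/(120 + 127*I(-4, G)) = (24 - 6*(-92)**2)/(120 + 127*(12 + 7)) = (24 - 6*8464)/(120 + 127*19) = (24 - 50784)/(120 + 2413) = -50760/2533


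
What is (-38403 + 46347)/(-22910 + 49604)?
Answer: 1324/4449 ≈ 0.29760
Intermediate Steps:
(-38403 + 46347)/(-22910 + 49604) = 7944/26694 = 7944*(1/26694) = 1324/4449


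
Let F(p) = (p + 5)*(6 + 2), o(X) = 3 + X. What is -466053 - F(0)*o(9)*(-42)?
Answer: -445893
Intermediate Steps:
F(p) = 40 + 8*p (F(p) = (5 + p)*8 = 40 + 8*p)
-466053 - F(0)*o(9)*(-42) = -466053 - (40 + 8*0)*(3 + 9)*(-42) = -466053 - (40 + 0)*12*(-42) = -466053 - 40*12*(-42) = -466053 - 480*(-42) = -466053 - 1*(-20160) = -466053 + 20160 = -445893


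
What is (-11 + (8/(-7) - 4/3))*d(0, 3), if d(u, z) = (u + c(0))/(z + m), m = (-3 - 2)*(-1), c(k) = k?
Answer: 0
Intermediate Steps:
m = 5 (m = -5*(-1) = 5)
d(u, z) = u/(5 + z) (d(u, z) = (u + 0)/(z + 5) = u/(5 + z))
(-11 + (8/(-7) - 4/3))*d(0, 3) = (-11 + (8/(-7) - 4/3))*(0/(5 + 3)) = (-11 + (8*(-⅐) - 4*⅓))*(0/8) = (-11 + (-8/7 - 4/3))*(0*(⅛)) = (-11 - 52/21)*0 = -283/21*0 = 0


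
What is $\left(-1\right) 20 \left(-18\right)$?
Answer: $360$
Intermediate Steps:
$\left(-1\right) 20 \left(-18\right) = \left(-20\right) \left(-18\right) = 360$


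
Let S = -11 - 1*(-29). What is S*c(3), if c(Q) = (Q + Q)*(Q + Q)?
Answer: 648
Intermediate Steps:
c(Q) = 4*Q² (c(Q) = (2*Q)*(2*Q) = 4*Q²)
S = 18 (S = -11 + 29 = 18)
S*c(3) = 18*(4*3²) = 18*(4*9) = 18*36 = 648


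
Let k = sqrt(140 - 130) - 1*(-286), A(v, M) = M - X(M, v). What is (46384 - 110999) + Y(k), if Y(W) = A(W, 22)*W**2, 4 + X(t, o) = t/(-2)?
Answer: 2962207 + 21164*sqrt(10) ≈ 3.0291e+6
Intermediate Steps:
X(t, o) = -4 - t/2 (X(t, o) = -4 + t/(-2) = -4 + t*(-1/2) = -4 - t/2)
A(v, M) = 4 + 3*M/2 (A(v, M) = M - (-4 - M/2) = M + (4 + M/2) = 4 + 3*M/2)
k = 286 + sqrt(10) (k = sqrt(10) + 286 = 286 + sqrt(10) ≈ 289.16)
Y(W) = 37*W**2 (Y(W) = (4 + (3/2)*22)*W**2 = (4 + 33)*W**2 = 37*W**2)
(46384 - 110999) + Y(k) = (46384 - 110999) + 37*(286 + sqrt(10))**2 = -64615 + 37*(286 + sqrt(10))**2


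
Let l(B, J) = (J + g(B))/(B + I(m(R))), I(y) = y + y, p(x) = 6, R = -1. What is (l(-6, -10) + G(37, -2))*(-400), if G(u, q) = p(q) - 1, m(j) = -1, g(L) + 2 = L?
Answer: -2900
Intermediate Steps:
g(L) = -2 + L
I(y) = 2*y
l(B, J) = (-2 + B + J)/(-2 + B) (l(B, J) = (J + (-2 + B))/(B + 2*(-1)) = (-2 + B + J)/(B - 2) = (-2 + B + J)/(-2 + B))
G(u, q) = 5 (G(u, q) = 6 - 1 = 5)
(l(-6, -10) + G(37, -2))*(-400) = ((-2 - 6 - 10)/(-2 - 6) + 5)*(-400) = (-18/(-8) + 5)*(-400) = (-⅛*(-18) + 5)*(-400) = (9/4 + 5)*(-400) = (29/4)*(-400) = -2900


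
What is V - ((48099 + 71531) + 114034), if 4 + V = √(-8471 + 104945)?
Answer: -233668 + √96474 ≈ -2.3336e+5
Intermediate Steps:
V = -4 + √96474 (V = -4 + √(-8471 + 104945) = -4 + √96474 ≈ 306.60)
V - ((48099 + 71531) + 114034) = (-4 + √96474) - ((48099 + 71531) + 114034) = (-4 + √96474) - (119630 + 114034) = (-4 + √96474) - 1*233664 = (-4 + √96474) - 233664 = -233668 + √96474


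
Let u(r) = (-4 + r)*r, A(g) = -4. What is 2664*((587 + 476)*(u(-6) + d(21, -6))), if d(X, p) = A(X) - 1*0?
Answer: 158582592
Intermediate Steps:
u(r) = r*(-4 + r)
d(X, p) = -4 (d(X, p) = -4 - 1*0 = -4 + 0 = -4)
2664*((587 + 476)*(u(-6) + d(21, -6))) = 2664*((587 + 476)*(-6*(-4 - 6) - 4)) = 2664*(1063*(-6*(-10) - 4)) = 2664*(1063*(60 - 4)) = 2664*(1063*56) = 2664*59528 = 158582592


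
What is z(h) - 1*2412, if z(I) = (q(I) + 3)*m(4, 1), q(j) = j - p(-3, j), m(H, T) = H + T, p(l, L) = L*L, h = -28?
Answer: -6457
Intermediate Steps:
p(l, L) = L²
q(j) = j - j²
z(I) = 15 + 5*I*(1 - I) (z(I) = (I*(1 - I) + 3)*(4 + 1) = (3 + I*(1 - I))*5 = 15 + 5*I*(1 - I))
z(h) - 1*2412 = (15 - 5*(-28)² + 5*(-28)) - 1*2412 = (15 - 5*784 - 140) - 2412 = (15 - 3920 - 140) - 2412 = -4045 - 2412 = -6457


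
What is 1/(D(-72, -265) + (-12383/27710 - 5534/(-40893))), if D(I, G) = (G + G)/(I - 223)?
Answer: 66855556770/99284551319 ≈ 0.67337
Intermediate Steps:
D(I, G) = 2*G/(-223 + I) (D(I, G) = (2*G)/(-223 + I) = 2*G/(-223 + I))
1/(D(-72, -265) + (-12383/27710 - 5534/(-40893))) = 1/(2*(-265)/(-223 - 72) + (-12383/27710 - 5534/(-40893))) = 1/(2*(-265)/(-295) + (-12383*1/27710 - 5534*(-1/40893))) = 1/(2*(-265)*(-1/295) + (-12383/27710 + 5534/40893)) = 1/(106/59 - 353030879/1133145030) = 1/(99284551319/66855556770) = 66855556770/99284551319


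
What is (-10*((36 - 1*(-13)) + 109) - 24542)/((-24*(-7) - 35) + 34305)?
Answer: -13061/17219 ≈ -0.75852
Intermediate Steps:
(-10*((36 - 1*(-13)) + 109) - 24542)/((-24*(-7) - 35) + 34305) = (-10*((36 + 13) + 109) - 24542)/((168 - 35) + 34305) = (-10*(49 + 109) - 24542)/(133 + 34305) = (-10*158 - 24542)/34438 = (-1580 - 24542)*(1/34438) = -26122*1/34438 = -13061/17219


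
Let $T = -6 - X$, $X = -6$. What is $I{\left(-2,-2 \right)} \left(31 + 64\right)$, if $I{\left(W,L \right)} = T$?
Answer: $0$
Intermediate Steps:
$T = 0$ ($T = -6 - -6 = -6 + 6 = 0$)
$I{\left(W,L \right)} = 0$
$I{\left(-2,-2 \right)} \left(31 + 64\right) = 0 \left(31 + 64\right) = 0 \cdot 95 = 0$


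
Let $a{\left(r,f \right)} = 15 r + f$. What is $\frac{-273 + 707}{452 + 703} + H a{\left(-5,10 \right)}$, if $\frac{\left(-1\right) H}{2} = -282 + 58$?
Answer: $- \frac{4804738}{165} \approx -29120.0$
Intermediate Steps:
$a{\left(r,f \right)} = f + 15 r$
$H = 448$ ($H = - 2 \left(-282 + 58\right) = \left(-2\right) \left(-224\right) = 448$)
$\frac{-273 + 707}{452 + 703} + H a{\left(-5,10 \right)} = \frac{-273 + 707}{452 + 703} + 448 \left(10 + 15 \left(-5\right)\right) = \frac{434}{1155} + 448 \left(10 - 75\right) = 434 \cdot \frac{1}{1155} + 448 \left(-65\right) = \frac{62}{165} - 29120 = - \frac{4804738}{165}$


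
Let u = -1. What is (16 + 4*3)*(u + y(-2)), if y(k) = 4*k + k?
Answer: -308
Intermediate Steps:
y(k) = 5*k
(16 + 4*3)*(u + y(-2)) = (16 + 4*3)*(-1 + 5*(-2)) = (16 + 12)*(-1 - 10) = 28*(-11) = -308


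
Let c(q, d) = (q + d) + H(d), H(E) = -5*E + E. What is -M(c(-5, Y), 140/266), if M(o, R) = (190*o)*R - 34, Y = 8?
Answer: 2934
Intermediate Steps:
H(E) = -4*E
c(q, d) = q - 3*d (c(q, d) = (q + d) - 4*d = (d + q) - 4*d = q - 3*d)
M(o, R) = -34 + 190*R*o (M(o, R) = 190*R*o - 34 = -34 + 190*R*o)
-M(c(-5, Y), 140/266) = -(-34 + 190*(140/266)*(-5 - 3*8)) = -(-34 + 190*(140*(1/266))*(-5 - 24)) = -(-34 + 190*(10/19)*(-29)) = -(-34 - 2900) = -1*(-2934) = 2934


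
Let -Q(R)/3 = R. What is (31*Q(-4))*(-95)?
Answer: -35340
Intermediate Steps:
Q(R) = -3*R
(31*Q(-4))*(-95) = (31*(-3*(-4)))*(-95) = (31*12)*(-95) = 372*(-95) = -35340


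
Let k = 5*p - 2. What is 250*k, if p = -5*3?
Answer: -19250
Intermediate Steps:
p = -15
k = -77 (k = 5*(-15) - 2 = -75 - 2 = -77)
250*k = 250*(-77) = -19250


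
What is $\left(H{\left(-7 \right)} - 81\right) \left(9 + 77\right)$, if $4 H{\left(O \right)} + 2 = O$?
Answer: $- \frac{14319}{2} \approx -7159.5$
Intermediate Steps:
$H{\left(O \right)} = - \frac{1}{2} + \frac{O}{4}$
$\left(H{\left(-7 \right)} - 81\right) \left(9 + 77\right) = \left(\left(- \frac{1}{2} + \frac{1}{4} \left(-7\right)\right) - 81\right) \left(9 + 77\right) = \left(\left(- \frac{1}{2} - \frac{7}{4}\right) - 81\right) 86 = \left(- \frac{9}{4} - 81\right) 86 = \left(- \frac{333}{4}\right) 86 = - \frac{14319}{2}$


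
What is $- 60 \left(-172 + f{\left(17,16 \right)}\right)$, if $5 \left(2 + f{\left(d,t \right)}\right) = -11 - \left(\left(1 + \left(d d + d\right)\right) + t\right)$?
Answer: $14448$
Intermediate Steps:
$f{\left(d,t \right)} = - \frac{22}{5} - \frac{d}{5} - \frac{t}{5} - \frac{d^{2}}{5}$ ($f{\left(d,t \right)} = -2 + \frac{-11 - \left(\left(1 + \left(d d + d\right)\right) + t\right)}{5} = -2 + \frac{-11 - \left(\left(1 + \left(d^{2} + d\right)\right) + t\right)}{5} = -2 + \frac{-11 - \left(\left(1 + \left(d + d^{2}\right)\right) + t\right)}{5} = -2 + \frac{-11 - \left(\left(1 + d + d^{2}\right) + t\right)}{5} = -2 + \frac{-11 - \left(1 + d + t + d^{2}\right)}{5} = -2 + \frac{-12 - d - t - d^{2}}{5} = -2 - \left(\frac{12}{5} + \frac{d}{5} + \frac{t}{5} + \frac{d^{2}}{5}\right) = - \frac{22}{5} - \frac{d}{5} - \frac{t}{5} - \frac{d^{2}}{5}$)
$- 60 \left(-172 + f{\left(17,16 \right)}\right) = - 60 \left(-172 - \left(11 + \frac{289}{5}\right)\right) = - 60 \left(-172 - \frac{344}{5}\right) = \left(-60\right) \left(- \frac{1204}{5}\right) = 14448$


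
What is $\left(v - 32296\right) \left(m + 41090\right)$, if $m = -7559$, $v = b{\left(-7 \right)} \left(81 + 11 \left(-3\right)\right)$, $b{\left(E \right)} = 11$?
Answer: $-1065212808$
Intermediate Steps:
$v = 528$ ($v = 11 \left(81 + 11 \left(-3\right)\right) = 11 \left(81 - 33\right) = 11 \cdot 48 = 528$)
$\left(v - 32296\right) \left(m + 41090\right) = \left(528 - 32296\right) \left(-7559 + 41090\right) = \left(-31768\right) 33531 = -1065212808$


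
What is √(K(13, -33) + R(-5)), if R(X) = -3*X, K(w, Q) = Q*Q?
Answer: 4*√69 ≈ 33.227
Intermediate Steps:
K(w, Q) = Q²
√(K(13, -33) + R(-5)) = √((-33)² - 3*(-5)) = √(1089 + 15) = √1104 = 4*√69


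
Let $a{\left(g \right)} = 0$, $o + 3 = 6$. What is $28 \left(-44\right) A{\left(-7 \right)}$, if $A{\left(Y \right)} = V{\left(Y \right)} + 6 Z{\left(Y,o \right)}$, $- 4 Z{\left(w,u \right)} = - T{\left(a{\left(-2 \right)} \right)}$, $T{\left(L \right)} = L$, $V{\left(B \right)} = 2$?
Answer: $-2464$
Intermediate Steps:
$o = 3$ ($o = -3 + 6 = 3$)
$Z{\left(w,u \right)} = 0$ ($Z{\left(w,u \right)} = - \frac{\left(-1\right) 0}{4} = \left(- \frac{1}{4}\right) 0 = 0$)
$A{\left(Y \right)} = 2$ ($A{\left(Y \right)} = 2 + 6 \cdot 0 = 2 + 0 = 2$)
$28 \left(-44\right) A{\left(-7 \right)} = 28 \left(-44\right) 2 = \left(-1232\right) 2 = -2464$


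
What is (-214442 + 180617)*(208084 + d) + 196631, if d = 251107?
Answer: -15531938944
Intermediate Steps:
(-214442 + 180617)*(208084 + d) + 196631 = (-214442 + 180617)*(208084 + 251107) + 196631 = -33825*459191 + 196631 = -15532135575 + 196631 = -15531938944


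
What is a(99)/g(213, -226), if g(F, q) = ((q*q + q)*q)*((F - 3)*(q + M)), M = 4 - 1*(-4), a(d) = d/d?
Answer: 1/526108338000 ≈ 1.9008e-12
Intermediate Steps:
a(d) = 1
M = 8 (M = 4 + 4 = 8)
g(F, q) = q*(-3 + F)*(8 + q)*(q + q**2) (g(F, q) = ((q*q + q)*q)*((F - 3)*(q + 8)) = ((q**2 + q)*q)*((-3 + F)*(8 + q)) = ((q + q**2)*q)*((-3 + F)*(8 + q)) = (q*(q + q**2))*((-3 + F)*(8 + q)) = q*(-3 + F)*(8 + q)*(q + q**2))
a(99)/g(213, -226) = 1/((-226)**2*(-24 - 27*(-226) - 3*(-226)**2 + 8*213 + 213*(-226)**2 + 9*213*(-226))) = 1/(51076*(-24 + 6102 - 3*51076 + 1704 + 213*51076 - 433242)) = 1/(51076*(-24 + 6102 - 153228 + 1704 + 10879188 - 433242)) = 1/(51076*10300500) = 1/526108338000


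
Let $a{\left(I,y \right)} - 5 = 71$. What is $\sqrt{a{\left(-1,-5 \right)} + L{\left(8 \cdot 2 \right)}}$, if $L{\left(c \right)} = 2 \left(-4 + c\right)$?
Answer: $10$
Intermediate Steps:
$a{\left(I,y \right)} = 76$ ($a{\left(I,y \right)} = 5 + 71 = 76$)
$L{\left(c \right)} = -8 + 2 c$
$\sqrt{a{\left(-1,-5 \right)} + L{\left(8 \cdot 2 \right)}} = \sqrt{76 - \left(8 - 2 \cdot 8 \cdot 2\right)} = \sqrt{76 + \left(-8 + 2 \cdot 16\right)} = \sqrt{76 + \left(-8 + 32\right)} = \sqrt{76 + 24} = \sqrt{100} = 10$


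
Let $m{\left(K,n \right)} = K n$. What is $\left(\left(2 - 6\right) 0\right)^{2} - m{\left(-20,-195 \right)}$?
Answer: $-3900$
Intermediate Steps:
$\left(\left(2 - 6\right) 0\right)^{2} - m{\left(-20,-195 \right)} = \left(\left(2 - 6\right) 0\right)^{2} - \left(-20\right) \left(-195\right) = \left(\left(-4\right) 0\right)^{2} - 3900 = 0^{2} - 3900 = 0 - 3900 = -3900$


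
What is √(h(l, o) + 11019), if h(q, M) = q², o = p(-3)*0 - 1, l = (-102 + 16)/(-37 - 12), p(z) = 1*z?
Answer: √26464015/49 ≈ 104.99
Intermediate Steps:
p(z) = z
l = 86/49 (l = -86/(-49) = -86*(-1/49) = 86/49 ≈ 1.7551)
o = -1 (o = -3*0 - 1 = 0 - 1 = -1)
√(h(l, o) + 11019) = √((86/49)² + 11019) = √(7396/2401 + 11019) = √(26464015/2401) = √26464015/49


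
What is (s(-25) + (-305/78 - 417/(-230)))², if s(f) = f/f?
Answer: 24216241/20115225 ≈ 1.2039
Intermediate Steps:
s(f) = 1
(s(-25) + (-305/78 - 417/(-230)))² = (1 + (-305/78 - 417/(-230)))² = (1 + (-305*1/78 - 417*(-1/230)))² = (1 + (-305/78 + 417/230))² = (1 - 9406/4485)² = (-4921/4485)² = 24216241/20115225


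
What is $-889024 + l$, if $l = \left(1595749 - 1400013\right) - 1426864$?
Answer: $-2120152$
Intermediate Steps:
$l = -1231128$ ($l = 195736 - 1426864 = -1231128$)
$-889024 + l = -889024 - 1231128 = -2120152$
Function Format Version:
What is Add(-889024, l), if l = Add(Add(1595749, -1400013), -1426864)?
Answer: -2120152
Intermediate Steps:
l = -1231128 (l = Add(195736, -1426864) = -1231128)
Add(-889024, l) = Add(-889024, -1231128) = -2120152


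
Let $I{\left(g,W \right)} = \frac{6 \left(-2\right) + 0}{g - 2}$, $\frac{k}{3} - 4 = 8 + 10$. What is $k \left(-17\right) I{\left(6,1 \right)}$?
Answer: $3366$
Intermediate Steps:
$k = 66$ ($k = 12 + 3 \left(8 + 10\right) = 12 + 3 \cdot 18 = 12 + 54 = 66$)
$I{\left(g,W \right)} = - \frac{12}{-2 + g}$ ($I{\left(g,W \right)} = \frac{-12 + 0}{-2 + g} = - \frac{12}{-2 + g}$)
$k \left(-17\right) I{\left(6,1 \right)} = 66 \left(-17\right) \left(- \frac{12}{-2 + 6}\right) = - 1122 \left(- \frac{12}{4}\right) = - 1122 \left(\left(-12\right) \frac{1}{4}\right) = \left(-1122\right) \left(-3\right) = 3366$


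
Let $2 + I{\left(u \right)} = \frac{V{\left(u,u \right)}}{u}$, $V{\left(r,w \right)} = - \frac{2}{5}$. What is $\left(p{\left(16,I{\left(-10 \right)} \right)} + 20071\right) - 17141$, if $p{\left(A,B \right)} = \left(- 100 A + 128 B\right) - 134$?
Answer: $\frac{23628}{25} \approx 945.12$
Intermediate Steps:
$V{\left(r,w \right)} = - \frac{2}{5}$ ($V{\left(r,w \right)} = \left(-2\right) \frac{1}{5} = - \frac{2}{5}$)
$I{\left(u \right)} = -2 - \frac{2}{5 u}$
$p{\left(A,B \right)} = -134 - 100 A + 128 B$
$\left(p{\left(16,I{\left(-10 \right)} \right)} + 20071\right) - 17141 = \left(\left(-134 - 1600 + 128 \left(-2 - \frac{2}{5 \left(-10\right)}\right)\right) + 20071\right) - 17141 = \left(\left(-134 - 1600 + 128 \left(-2 - - \frac{1}{25}\right)\right) + 20071\right) - 17141 = \left(\left(-134 - 1600 + 128 \left(-2 + \frac{1}{25}\right)\right) + 20071\right) - 17141 = \left(\left(-134 - 1600 + 128 \left(- \frac{49}{25}\right)\right) + 20071\right) - 17141 = \left(\left(-134 - 1600 - \frac{6272}{25}\right) + 20071\right) - 17141 = \left(- \frac{49622}{25} + 20071\right) - 17141 = \frac{452153}{25} - 17141 = \frac{23628}{25}$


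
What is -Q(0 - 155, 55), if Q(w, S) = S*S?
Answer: -3025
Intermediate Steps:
Q(w, S) = S**2
-Q(0 - 155, 55) = -1*55**2 = -1*3025 = -3025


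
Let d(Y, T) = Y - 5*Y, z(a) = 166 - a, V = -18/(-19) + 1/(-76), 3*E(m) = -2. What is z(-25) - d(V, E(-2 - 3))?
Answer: 3700/19 ≈ 194.74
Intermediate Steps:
E(m) = -⅔ (E(m) = (⅓)*(-2) = -⅔)
V = 71/76 (V = -18*(-1/19) + 1*(-1/76) = 18/19 - 1/76 = 71/76 ≈ 0.93421)
d(Y, T) = -4*Y
z(-25) - d(V, E(-2 - 3)) = (166 - 1*(-25)) - (-4)*71/76 = (166 + 25) - 1*(-71/19) = 191 + 71/19 = 3700/19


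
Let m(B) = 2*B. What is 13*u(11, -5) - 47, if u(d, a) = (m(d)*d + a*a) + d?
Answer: 3567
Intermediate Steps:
u(d, a) = d + a² + 2*d² (u(d, a) = ((2*d)*d + a*a) + d = (2*d² + a²) + d = (a² + 2*d²) + d = d + a² + 2*d²)
13*u(11, -5) - 47 = 13*(11 + (-5)² + 2*11²) - 47 = 13*(11 + 25 + 2*121) - 47 = 13*(11 + 25 + 242) - 47 = 13*278 - 47 = 3614 - 47 = 3567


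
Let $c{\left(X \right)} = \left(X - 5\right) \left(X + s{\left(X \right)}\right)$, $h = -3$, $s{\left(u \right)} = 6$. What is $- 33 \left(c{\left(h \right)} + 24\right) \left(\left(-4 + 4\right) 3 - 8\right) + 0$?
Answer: $0$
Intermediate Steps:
$c{\left(X \right)} = \left(-5 + X\right) \left(6 + X\right)$ ($c{\left(X \right)} = \left(X - 5\right) \left(X + 6\right) = \left(-5 + X\right) \left(6 + X\right)$)
$- 33 \left(c{\left(h \right)} + 24\right) \left(\left(-4 + 4\right) 3 - 8\right) + 0 = - 33 \left(\left(-30 - 3 + \left(-3\right)^{2}\right) + 24\right) \left(\left(-4 + 4\right) 3 - 8\right) + 0 = - 33 \left(\left(-30 - 3 + 9\right) + 24\right) \left(0 \cdot 3 - 8\right) + 0 = - 33 \left(-24 + 24\right) \left(0 - 8\right) + 0 = - 33 \cdot 0 \left(-8\right) + 0 = \left(-33\right) 0 + 0 = 0 + 0 = 0$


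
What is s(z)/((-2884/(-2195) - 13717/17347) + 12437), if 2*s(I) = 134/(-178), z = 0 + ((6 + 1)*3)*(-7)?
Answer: -231921505/7663375786524 ≈ -3.0264e-5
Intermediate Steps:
z = -147 (z = 0 + (7*3)*(-7) = 0 + 21*(-7) = 0 - 147 = -147)
s(I) = -67/178 (s(I) = (134/(-178))/2 = (134*(-1/178))/2 = (1/2)*(-67/89) = -67/178)
s(z)/((-2884/(-2195) - 13717/17347) + 12437) = -67/(178*((-2884/(-2195) - 13717/17347) + 12437)) = -67/(178*((-2884*(-1/2195) - 13717*1/17347) + 12437)) = -67/(178*((2884/2195 - 1247/1577) + 12437)) = -67/(178*(1810903/3461515 + 12437)) = -67/(178*43052672958/3461515) = -67/178*3461515/43052672958 = -231921505/7663375786524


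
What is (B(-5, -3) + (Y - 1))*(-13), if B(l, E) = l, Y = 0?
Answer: 78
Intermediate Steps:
(B(-5, -3) + (Y - 1))*(-13) = (-5 + (0 - 1))*(-13) = (-5 - 1)*(-13) = -6*(-13) = 78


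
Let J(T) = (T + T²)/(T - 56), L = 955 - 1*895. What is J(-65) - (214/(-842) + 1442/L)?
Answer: -88880851/1528230 ≈ -58.159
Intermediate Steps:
L = 60 (L = 955 - 895 = 60)
J(T) = (T + T²)/(-56 + T)
J(-65) - (214/(-842) + 1442/L) = -65*(1 - 65)/(-56 - 65) - (214/(-842) + 1442/60) = -65*(-64)/(-121) - (214*(-1/842) + 1442*(1/60)) = -65*(-1/121)*(-64) - (-107/421 + 721/30) = -4160/121 - 1*300331/12630 = -4160/121 - 300331/12630 = -88880851/1528230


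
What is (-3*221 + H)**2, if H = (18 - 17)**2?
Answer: 438244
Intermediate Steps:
H = 1 (H = 1**2 = 1)
(-3*221 + H)**2 = (-3*221 + 1)**2 = (-663 + 1)**2 = (-662)**2 = 438244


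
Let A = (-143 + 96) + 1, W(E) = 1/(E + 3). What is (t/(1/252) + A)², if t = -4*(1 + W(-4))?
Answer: 2116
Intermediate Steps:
W(E) = 1/(3 + E)
t = 0 (t = -4*(1 + 1/(3 - 4)) = -4*(1 + 1/(-1)) = -4*(1 - 1) = -4*0 = 0)
A = -46 (A = -47 + 1 = -46)
(t/(1/252) + A)² = (0/(1/252) - 46)² = (0*252 - 46)² = (0 - 46)² = (-46)² = 2116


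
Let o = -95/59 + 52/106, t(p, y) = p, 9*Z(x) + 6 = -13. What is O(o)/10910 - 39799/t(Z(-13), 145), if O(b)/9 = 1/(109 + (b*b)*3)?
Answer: 4308760086451813899/228555272496560 ≈ 18852.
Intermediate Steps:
Z(x) = -19/9 (Z(x) = -⅔ + (⅑)*(-13) = -⅔ - 13/9 = -19/9)
o = -3501/3127 (o = -95*1/59 + 52*(1/106) = -95/59 + 26/53 = -3501/3127 ≈ -1.1196)
O(b) = 9/(109 + 3*b²) (O(b) = 9/(109 + (b*b)*3) = 9/(109 + b²*3) = 9/(109 + 3*b²))
O(o)/10910 - 39799/t(Z(-13), 145) = (9/(109 + 3*(-3501/3127)²))/10910 - 39799/(-19/9) = (9/(109 + 3*(12257001/9778129)))*(1/10910) - 39799*(-9/19) = (9/(109 + 36771003/9778129))*(1/10910) + 358191/19 = (9/(1102587064/9778129))*(1/10910) + 358191/19 = (9*(9778129/1102587064))*(1/10910) + 358191/19 = (88003161/1102587064)*(1/10910) + 358191/19 = 88003161/12029224868240 + 358191/19 = 4308760086451813899/228555272496560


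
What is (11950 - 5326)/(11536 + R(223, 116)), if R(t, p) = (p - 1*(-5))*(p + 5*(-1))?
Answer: 6624/24967 ≈ 0.26531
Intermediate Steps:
R(t, p) = (-5 + p)*(5 + p) (R(t, p) = (p + 5)*(p - 5) = (5 + p)*(-5 + p) = (-5 + p)*(5 + p))
(11950 - 5326)/(11536 + R(223, 116)) = (11950 - 5326)/(11536 + (-25 + 116**2)) = 6624/(11536 + (-25 + 13456)) = 6624/(11536 + 13431) = 6624/24967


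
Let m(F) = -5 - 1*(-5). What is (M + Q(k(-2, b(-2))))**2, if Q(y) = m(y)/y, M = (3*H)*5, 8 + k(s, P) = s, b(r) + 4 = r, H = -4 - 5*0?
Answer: 3600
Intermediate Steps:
H = -4 (H = -4 + 0 = -4)
b(r) = -4 + r
k(s, P) = -8 + s
m(F) = 0 (m(F) = -5 + 5 = 0)
M = -60 (M = (3*(-4))*5 = -12*5 = -60)
Q(y) = 0 (Q(y) = 0/y = 0)
(M + Q(k(-2, b(-2))))**2 = (-60 + 0)**2 = (-60)**2 = 3600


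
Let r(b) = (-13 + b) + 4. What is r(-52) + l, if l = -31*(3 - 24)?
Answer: 590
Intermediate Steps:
r(b) = -9 + b
l = 651 (l = -31*(-21) = 651)
r(-52) + l = (-9 - 52) + 651 = -61 + 651 = 590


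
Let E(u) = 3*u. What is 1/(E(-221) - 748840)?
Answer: -1/749503 ≈ -1.3342e-6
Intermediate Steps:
1/(E(-221) - 748840) = 1/(3*(-221) - 748840) = 1/(-663 - 748840) = 1/(-749503) = -1/749503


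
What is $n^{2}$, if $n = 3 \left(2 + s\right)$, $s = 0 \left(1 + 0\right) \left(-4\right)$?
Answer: $36$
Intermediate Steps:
$s = 0$ ($s = 0 \cdot 1 \left(-4\right) = 0 \left(-4\right) = 0$)
$n = 6$ ($n = 3 \left(2 + 0\right) = 3 \cdot 2 = 6$)
$n^{2} = 6^{2} = 36$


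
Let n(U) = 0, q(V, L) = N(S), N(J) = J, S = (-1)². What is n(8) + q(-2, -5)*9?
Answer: 9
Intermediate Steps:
S = 1
q(V, L) = 1
n(8) + q(-2, -5)*9 = 0 + 1*9 = 0 + 9 = 9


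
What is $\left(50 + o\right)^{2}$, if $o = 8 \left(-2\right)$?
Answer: $1156$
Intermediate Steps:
$o = -16$
$\left(50 + o\right)^{2} = \left(50 - 16\right)^{2} = 34^{2} = 1156$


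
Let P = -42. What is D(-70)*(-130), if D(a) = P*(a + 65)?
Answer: -27300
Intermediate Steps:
D(a) = -2730 - 42*a (D(a) = -42*(a + 65) = -42*(65 + a) = -2730 - 42*a)
D(-70)*(-130) = (-2730 - 42*(-70))*(-130) = (-2730 + 2940)*(-130) = 210*(-130) = -27300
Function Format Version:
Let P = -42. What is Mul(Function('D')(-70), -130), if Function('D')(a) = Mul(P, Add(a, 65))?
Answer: -27300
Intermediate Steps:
Function('D')(a) = Add(-2730, Mul(-42, a)) (Function('D')(a) = Mul(-42, Add(a, 65)) = Mul(-42, Add(65, a)) = Add(-2730, Mul(-42, a)))
Mul(Function('D')(-70), -130) = Mul(Add(-2730, Mul(-42, -70)), -130) = Mul(Add(-2730, 2940), -130) = Mul(210, -130) = -27300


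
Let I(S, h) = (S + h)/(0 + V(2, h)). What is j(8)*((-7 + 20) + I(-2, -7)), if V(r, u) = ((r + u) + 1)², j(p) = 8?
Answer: 199/2 ≈ 99.500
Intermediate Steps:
V(r, u) = (1 + r + u)²
I(S, h) = (S + h)/(3 + h)² (I(S, h) = (S + h)/(0 + (1 + 2 + h)²) = (S + h)/(0 + (3 + h)²) = (S + h)/((3 + h)²) = (S + h)/(3 + h)²)
j(8)*((-7 + 20) + I(-2, -7)) = 8*((-7 + 20) + (-2 - 7)/(3 - 7)²) = 8*(13 - 9/(-4)²) = 8*(13 + (1/16)*(-9)) = 8*(13 - 9/16) = 8*(199/16) = 199/2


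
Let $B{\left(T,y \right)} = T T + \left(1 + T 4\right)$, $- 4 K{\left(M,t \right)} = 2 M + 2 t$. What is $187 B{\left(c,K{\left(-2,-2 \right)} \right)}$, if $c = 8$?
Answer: $18139$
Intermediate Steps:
$K{\left(M,t \right)} = - \frac{M}{2} - \frac{t}{2}$ ($K{\left(M,t \right)} = - \frac{2 M + 2 t}{4} = - \frac{M}{2} - \frac{t}{2}$)
$B{\left(T,y \right)} = 1 + T^{2} + 4 T$ ($B{\left(T,y \right)} = T^{2} + \left(1 + 4 T\right) = 1 + T^{2} + 4 T$)
$187 B{\left(c,K{\left(-2,-2 \right)} \right)} = 187 \left(1 + 8^{2} + 4 \cdot 8\right) = 187 \left(1 + 64 + 32\right) = 187 \cdot 97 = 18139$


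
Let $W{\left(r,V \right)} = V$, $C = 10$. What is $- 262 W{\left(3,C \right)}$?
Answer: $-2620$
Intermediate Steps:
$- 262 W{\left(3,C \right)} = \left(-262\right) 10 = -2620$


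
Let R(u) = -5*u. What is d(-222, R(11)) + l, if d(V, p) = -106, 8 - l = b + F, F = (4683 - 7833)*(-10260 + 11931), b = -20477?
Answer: 5284029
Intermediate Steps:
F = -5263650 (F = -3150*1671 = -5263650)
l = 5284135 (l = 8 - (-20477 - 5263650) = 8 - 1*(-5284127) = 8 + 5284127 = 5284135)
d(-222, R(11)) + l = -106 + 5284135 = 5284029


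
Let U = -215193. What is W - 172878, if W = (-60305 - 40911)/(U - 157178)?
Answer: -64374652522/372371 ≈ -1.7288e+5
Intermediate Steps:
W = 101216/372371 (W = (-60305 - 40911)/(-215193 - 157178) = -101216/(-372371) = -101216*(-1/372371) = 101216/372371 ≈ 0.27181)
W - 172878 = 101216/372371 - 172878 = -64374652522/372371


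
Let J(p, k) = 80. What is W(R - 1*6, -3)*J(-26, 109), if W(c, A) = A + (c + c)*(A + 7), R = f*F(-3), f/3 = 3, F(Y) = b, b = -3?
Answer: -21360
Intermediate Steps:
F(Y) = -3
f = 9 (f = 3*3 = 9)
R = -27 (R = 9*(-3) = -27)
W(c, A) = A + 2*c*(7 + A) (W(c, A) = A + (2*c)*(7 + A) = A + 2*c*(7 + A))
W(R - 1*6, -3)*J(-26, 109) = (-3 + 14*(-27 - 1*6) + 2*(-3)*(-27 - 1*6))*80 = (-3 + 14*(-27 - 6) + 2*(-3)*(-27 - 6))*80 = (-3 + 14*(-33) + 2*(-3)*(-33))*80 = (-3 - 462 + 198)*80 = -267*80 = -21360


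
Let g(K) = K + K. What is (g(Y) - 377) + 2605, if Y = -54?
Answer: 2120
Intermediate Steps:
g(K) = 2*K
(g(Y) - 377) + 2605 = (2*(-54) - 377) + 2605 = (-108 - 377) + 2605 = -485 + 2605 = 2120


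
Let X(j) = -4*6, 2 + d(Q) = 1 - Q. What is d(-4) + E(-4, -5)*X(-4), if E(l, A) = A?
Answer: 123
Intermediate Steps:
d(Q) = -1 - Q (d(Q) = -2 + (1 - Q) = -1 - Q)
X(j) = -24
d(-4) + E(-4, -5)*X(-4) = (-1 - 1*(-4)) - 5*(-24) = (-1 + 4) + 120 = 3 + 120 = 123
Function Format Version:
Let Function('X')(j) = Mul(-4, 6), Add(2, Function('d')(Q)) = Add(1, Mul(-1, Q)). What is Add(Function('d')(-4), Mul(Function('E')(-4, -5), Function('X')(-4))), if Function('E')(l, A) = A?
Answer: 123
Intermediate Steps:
Function('d')(Q) = Add(-1, Mul(-1, Q)) (Function('d')(Q) = Add(-2, Add(1, Mul(-1, Q))) = Add(-1, Mul(-1, Q)))
Function('X')(j) = -24
Add(Function('d')(-4), Mul(Function('E')(-4, -5), Function('X')(-4))) = Add(Add(-1, Mul(-1, -4)), Mul(-5, -24)) = Add(Add(-1, 4), 120) = Add(3, 120) = 123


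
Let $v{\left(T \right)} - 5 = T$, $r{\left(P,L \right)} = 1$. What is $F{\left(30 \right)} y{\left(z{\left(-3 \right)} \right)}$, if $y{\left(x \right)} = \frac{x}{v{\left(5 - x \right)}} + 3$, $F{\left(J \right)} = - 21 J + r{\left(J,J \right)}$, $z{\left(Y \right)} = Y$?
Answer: $- \frac{22644}{13} \approx -1741.8$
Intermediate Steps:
$v{\left(T \right)} = 5 + T$
$F{\left(J \right)} = 1 - 21 J$ ($F{\left(J \right)} = - 21 J + 1 = 1 - 21 J$)
$y{\left(x \right)} = 3 + \frac{x}{10 - x}$ ($y{\left(x \right)} = \frac{x}{5 - \left(-5 + x\right)} + 3 = \frac{x}{10 - x} + 3 = 3 + \frac{x}{10 - x}$)
$F{\left(30 \right)} y{\left(z{\left(-3 \right)} \right)} = \left(1 - 630\right) \frac{2 \left(-15 - 3\right)}{-10 - 3} = \left(1 - 630\right) 2 \frac{1}{-13} \left(-18\right) = - 629 \cdot 2 \left(- \frac{1}{13}\right) \left(-18\right) = \left(-629\right) \frac{36}{13} = - \frac{22644}{13}$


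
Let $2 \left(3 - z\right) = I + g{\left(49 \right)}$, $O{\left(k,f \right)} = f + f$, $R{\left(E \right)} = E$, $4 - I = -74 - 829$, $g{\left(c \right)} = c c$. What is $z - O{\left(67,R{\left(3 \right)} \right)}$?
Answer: $-1657$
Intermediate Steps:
$g{\left(c \right)} = c^{2}$
$I = 907$ ($I = 4 - \left(-74 - 829\right) = 4 - -903 = 4 + 903 = 907$)
$O{\left(k,f \right)} = 2 f$
$z = -1651$ ($z = 3 - \frac{907 + 49^{2}}{2} = 3 - \frac{907 + 2401}{2} = 3 - 1654 = -1651$)
$z - O{\left(67,R{\left(3 \right)} \right)} = -1651 - 2 \cdot 3 = -1651 - 6 = -1657$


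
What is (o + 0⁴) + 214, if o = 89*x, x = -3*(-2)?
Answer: 748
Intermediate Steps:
x = 6
o = 534 (o = 89*6 = 534)
(o + 0⁴) + 214 = (534 + 0⁴) + 214 = (534 + 0) + 214 = 534 + 214 = 748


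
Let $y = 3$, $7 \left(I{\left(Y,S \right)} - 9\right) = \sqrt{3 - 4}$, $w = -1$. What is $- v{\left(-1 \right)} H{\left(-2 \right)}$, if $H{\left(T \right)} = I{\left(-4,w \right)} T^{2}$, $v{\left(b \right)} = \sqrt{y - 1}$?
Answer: $\frac{4 \sqrt{2} \left(-63 - i\right)}{7} \approx -50.912 - 0.80812 i$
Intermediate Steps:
$I{\left(Y,S \right)} = 9 + \frac{i}{7}$ ($I{\left(Y,S \right)} = 9 + \frac{\sqrt{3 - 4}}{7} = 9 + \frac{\sqrt{-1}}{7} = 9 + \frac{i}{7}$)
$v{\left(b \right)} = \sqrt{2}$ ($v{\left(b \right)} = \sqrt{3 - 1} = \sqrt{2}$)
$H{\left(T \right)} = T^{2} \left(9 + \frac{i}{7}\right)$ ($H{\left(T \right)} = \left(9 + \frac{i}{7}\right) T^{2} = T^{2} \left(9 + \frac{i}{7}\right)$)
$- v{\left(-1 \right)} H{\left(-2 \right)} = - \sqrt{2} \frac{\left(-2\right)^{2} \left(63 + i\right)}{7} = - \sqrt{2} \cdot \frac{1}{7} \cdot 4 \left(63 + i\right) = - \sqrt{2} \left(36 + \frac{4 i}{7}\right)$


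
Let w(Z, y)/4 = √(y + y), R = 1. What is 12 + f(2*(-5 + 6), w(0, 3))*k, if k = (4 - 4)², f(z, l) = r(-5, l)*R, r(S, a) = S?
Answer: 12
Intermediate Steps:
w(Z, y) = 4*√2*√y (w(Z, y) = 4*√(y + y) = 4*√(2*y) = 4*(√2*√y) = 4*√2*√y)
f(z, l) = -5 (f(z, l) = -5*1 = -5)
k = 0 (k = 0² = 0)
12 + f(2*(-5 + 6), w(0, 3))*k = 12 - 5*0 = 12 + 0 = 12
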